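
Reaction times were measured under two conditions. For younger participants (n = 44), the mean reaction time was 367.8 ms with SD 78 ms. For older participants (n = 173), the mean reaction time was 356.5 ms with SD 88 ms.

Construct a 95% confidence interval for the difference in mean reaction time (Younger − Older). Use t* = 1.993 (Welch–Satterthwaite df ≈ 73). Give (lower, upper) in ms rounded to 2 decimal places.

Standard errors of each mean: 78/√44 = 11.7589 and 88/√173 = 6.6905.
SE(x̄₁ − x̄₂) = √(11.7589² + 6.6905²) = 13.5290 for independent samples with unequal variances.
With t* = 1.993, the margin is 1.993 × 13.5290 = 26.9633.
x̄₁ − x̄₂ = 367.8 − 356.5 = 11.3000; the interval is 11.3000 ± 26.9633 = (-15.66, 38.26).

(-15.66, 38.26)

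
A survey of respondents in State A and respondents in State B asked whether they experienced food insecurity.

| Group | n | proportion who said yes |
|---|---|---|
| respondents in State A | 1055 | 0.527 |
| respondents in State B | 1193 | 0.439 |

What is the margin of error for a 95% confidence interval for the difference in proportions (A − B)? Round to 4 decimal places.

0.0412

Each SE is √(p̂(1−p̂)/n): √(0.5270·0.4730/1055) = 0.01537 and √(0.4390·0.5610/1193) = 0.01437.
SE(p̂₁ − p̂₂) = √(SE₁² + SE₂²) = √(0.0002362369 + 0.0002064969) = 0.02104, since the two samples are independent.
At 95% confidence z* = 1.960; margin = 1.960 × 0.02104 = 0.04124.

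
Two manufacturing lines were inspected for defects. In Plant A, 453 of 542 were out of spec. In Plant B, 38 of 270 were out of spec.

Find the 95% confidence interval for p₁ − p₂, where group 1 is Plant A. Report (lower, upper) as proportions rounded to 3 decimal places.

(0.643, 0.747)

p̂₁ = 453/542 = 0.8358 and p̂₂ = 38/270 = 0.1407.
SE₁ = √(p̂₁(1−p̂₁)/n₁) = √(0.8358·0.1642/542) = 0.01591; SE₂ = √(0.1407·0.8593/270) = 0.02116.
Independent samples: SE of the difference = √(SE₁² + SE₂²) = √(0.0002531281 + 0.0004477456) = 0.02647.
z* for 95% confidence is 1.960, so the margin of error is 1.960 × 0.02647 = 0.05188.
Point estimate p̂₁ − p̂₂ = 0.8358 − 0.1407 = 0.6951.
0.6951 ± 0.05188 → (0.643, 0.747).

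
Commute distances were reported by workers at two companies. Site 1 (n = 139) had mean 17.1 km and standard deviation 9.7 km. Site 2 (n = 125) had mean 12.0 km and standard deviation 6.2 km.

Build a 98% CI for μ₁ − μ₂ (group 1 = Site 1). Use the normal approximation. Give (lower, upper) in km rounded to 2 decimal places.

(2.79, 7.41)

Standard errors of each mean: 9.7/√139 = 0.8227 and 6.2/√125 = 0.5545.
SE(x̄₁ − x̄₂) = √(0.8227² + 0.5545²) = 0.9921 for independent samples with unequal variances.
With z* = 2.326, the margin is 2.326 × 0.9921 = 2.3076.
x̄₁ − x̄₂ = 17.1 − 12.0 = 5.1000; the interval is 5.1000 ± 2.3076 = (2.79, 7.41).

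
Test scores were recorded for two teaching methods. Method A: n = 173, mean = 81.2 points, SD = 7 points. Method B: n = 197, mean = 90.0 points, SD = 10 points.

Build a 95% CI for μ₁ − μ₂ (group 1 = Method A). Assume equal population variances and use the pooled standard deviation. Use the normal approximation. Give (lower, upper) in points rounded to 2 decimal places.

s_p = √[((n₁−1)s₁² + (n₂−1)s₂²)/(n₁+n₂−2)] = √[(172·7² + 196·10²)/368] = 8.7271.
SE = 8.7271·√(1/173 + 1/197) = 0.9093.
With z* = 1.960, margin = 1.960 × 0.9093 = 1.7822.
x̄₁ − x̄₂ = 81.2 − 90.0 = -8.8000; interval -8.8000 ± 1.7822 = (-10.58, -7.02).

(-10.58, -7.02)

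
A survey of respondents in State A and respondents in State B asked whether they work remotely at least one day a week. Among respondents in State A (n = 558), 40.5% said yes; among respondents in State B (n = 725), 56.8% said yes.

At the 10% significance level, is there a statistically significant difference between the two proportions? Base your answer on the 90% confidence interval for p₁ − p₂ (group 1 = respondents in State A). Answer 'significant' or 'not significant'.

SE₁ = √(p̂₁(1−p̂₁)/n₁) = √(0.4050·0.5950/558) = 0.02078; SE₂ = √(0.5680·0.4320/725) = 0.01840.
Independent samples: SE of the difference = √(SE₁² + SE₂²) = √(0.0004318084 + 0.00033856) = 0.02776.
z* for 90% confidence is 1.645, so the margin of error is 1.645 × 0.02776 = 0.04567.
Point estimate p̂₁ − p̂₂ = 0.4050 − 0.5680 = -0.1630.
-0.1630 ± 0.04567 → (-0.20867, -0.11733).
The interval (-0.20867, -0.11733) does not contain 0, so the difference is significant.

significant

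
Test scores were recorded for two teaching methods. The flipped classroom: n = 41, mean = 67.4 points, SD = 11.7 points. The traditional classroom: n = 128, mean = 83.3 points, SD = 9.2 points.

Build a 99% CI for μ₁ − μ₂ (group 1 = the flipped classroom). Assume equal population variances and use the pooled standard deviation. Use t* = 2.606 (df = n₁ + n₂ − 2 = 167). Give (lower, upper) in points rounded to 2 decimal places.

(-20.51, -11.29)

Pooled variance s_p² = [40·11.7² + 127·9.2²] / (41+128−2) = 97.1550, so s_p = 9.8567.
SE_diff = s_p·√(1/n₁ + 1/n₂) = 9.8567·√(1/41 + 1/128) = 1.7688.
t* = 2.606; margin = 2.606 × 1.7688 = 4.6095.
Difference = 67.4 − 83.3 = -15.9000.
-15.9000 ± 4.6095 → (-20.51, -11.29).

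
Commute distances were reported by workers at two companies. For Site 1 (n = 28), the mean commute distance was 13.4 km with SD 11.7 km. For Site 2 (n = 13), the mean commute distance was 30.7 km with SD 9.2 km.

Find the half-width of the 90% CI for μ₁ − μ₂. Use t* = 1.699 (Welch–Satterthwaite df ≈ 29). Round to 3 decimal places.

Standard errors of each mean: 11.7/√28 = 2.2111 and 9.2/√13 = 2.5516.
SE(x̄₁ − x̄₂) = √(2.2111² + 2.5516²) = 3.3763 for independent samples with unequal variances.
With t* = 1.699, the margin is 1.699 × 3.3763 = 5.7363.

5.736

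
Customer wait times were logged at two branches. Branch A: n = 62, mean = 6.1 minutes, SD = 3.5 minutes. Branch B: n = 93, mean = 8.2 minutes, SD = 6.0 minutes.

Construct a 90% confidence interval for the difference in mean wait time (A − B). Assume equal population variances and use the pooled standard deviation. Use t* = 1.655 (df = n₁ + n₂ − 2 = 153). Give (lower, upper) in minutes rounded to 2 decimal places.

s_p = √[((n₁−1)s₁² + (n₂−1)s₂²)/(n₁+n₂−2)] = √[(61·3.5² + 92·6.0²)/153] = 5.1508.
SE = 5.1508·√(1/62 + 1/93) = 0.8445.
With t* = 1.655, margin = 1.655 × 0.8445 = 1.3976.
x̄₁ − x̄₂ = 6.1 − 8.2 = -2.1000; interval -2.1000 ± 1.3976 = (-3.50, -0.70).

(-3.50, -0.70)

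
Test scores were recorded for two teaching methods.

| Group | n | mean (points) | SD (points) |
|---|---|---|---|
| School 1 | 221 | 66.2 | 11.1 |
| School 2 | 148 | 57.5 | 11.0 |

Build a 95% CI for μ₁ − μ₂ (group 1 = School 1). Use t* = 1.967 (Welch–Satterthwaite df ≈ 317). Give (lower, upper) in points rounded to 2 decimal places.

Per-group SEs: s₁/√n₁ = 11.1/√221 = 0.7467, s₂/√n₂ = 11.0/√148 = 0.9042.
Unpooled SE of the difference: √(0.55756089 + 0.81757764) = 1.1727.
Margin of error = t* · SE = 1.967 × 1.1727 = 2.3067.
x̄₁ − x̄₂ = 66.2 − 57.5 = 8.7000.
CI: 8.7000 ± 2.3067 = (6.39, 11.01).

(6.39, 11.01)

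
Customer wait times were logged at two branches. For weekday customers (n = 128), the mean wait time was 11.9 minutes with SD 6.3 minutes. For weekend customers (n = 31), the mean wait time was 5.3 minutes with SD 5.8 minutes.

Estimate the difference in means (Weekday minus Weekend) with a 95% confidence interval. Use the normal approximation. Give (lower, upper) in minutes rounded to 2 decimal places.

(4.28, 8.92)

Per-group SEs: s₁/√n₁ = 6.3/√128 = 0.5568, s₂/√n₂ = 5.8/√31 = 1.0417.
Unpooled SE of the difference: √(0.31002624 + 1.08513889) = 1.1812.
Margin of error = z* · SE = 1.960 × 1.1812 = 2.3152.
x̄₁ − x̄₂ = 11.9 − 5.3 = 6.6000.
CI: 6.6000 ± 2.3152 = (4.28, 8.92).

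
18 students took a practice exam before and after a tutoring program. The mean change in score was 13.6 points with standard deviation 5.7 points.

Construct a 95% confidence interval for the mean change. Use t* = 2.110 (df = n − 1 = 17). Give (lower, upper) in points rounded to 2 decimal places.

Paired design: SE = s_d/√n = 5.7/√18 = 1.3435.
t* = 2.110; margin of error = 2.110 × 1.3435 = 2.8348.
13.6 ± 2.8348 → (10.77, 16.43).

(10.77, 16.43)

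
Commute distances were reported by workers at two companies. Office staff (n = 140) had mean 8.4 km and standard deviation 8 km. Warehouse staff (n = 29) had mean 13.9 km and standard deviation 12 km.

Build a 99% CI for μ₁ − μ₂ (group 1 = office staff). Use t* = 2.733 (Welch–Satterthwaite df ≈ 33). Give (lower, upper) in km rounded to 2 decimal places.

(-11.86, 0.86)

Per-group SEs: s₁/√n₁ = 8/√140 = 0.6761, s₂/√n₂ = 12/√29 = 2.2283.
Unpooled SE of the difference: √(0.45711121 + 4.96532089) = 2.3286.
Margin of error = t* · SE = 2.733 × 2.3286 = 6.3641.
x̄₁ − x̄₂ = 8.4 − 13.9 = -5.5000.
CI: -5.5000 ± 6.3641 = (-11.86, 0.86).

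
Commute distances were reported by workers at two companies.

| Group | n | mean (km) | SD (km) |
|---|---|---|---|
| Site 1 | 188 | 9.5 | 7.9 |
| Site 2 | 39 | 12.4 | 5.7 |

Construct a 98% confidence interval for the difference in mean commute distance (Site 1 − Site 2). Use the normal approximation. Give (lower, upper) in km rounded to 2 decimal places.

Standard errors of each mean: 7.9/√188 = 0.5762 and 5.7/√39 = 0.9127.
SE(x̄₁ − x̄₂) = √(0.5762² + 0.9127²) = 1.0794 for independent samples with unequal variances.
With z* = 2.326, the margin is 2.326 × 1.0794 = 2.5107.
x̄₁ − x̄₂ = 9.5 − 12.4 = -2.9000; the interval is -2.9000 ± 2.5107 = (-5.41, -0.39).

(-5.41, -0.39)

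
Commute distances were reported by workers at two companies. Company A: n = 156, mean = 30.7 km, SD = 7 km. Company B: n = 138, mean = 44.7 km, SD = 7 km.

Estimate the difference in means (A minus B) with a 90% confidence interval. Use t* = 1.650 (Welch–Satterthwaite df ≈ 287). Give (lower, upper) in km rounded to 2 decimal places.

(-15.35, -12.65)

Per-group SEs: s₁/√n₁ = 7/√156 = 0.5604, s₂/√n₂ = 7/√138 = 0.5959.
Unpooled SE of the difference: √(0.31404816 + 0.35509681) = 0.8180.
Margin of error = t* · SE = 1.650 × 0.8180 = 1.3497.
x̄₁ − x̄₂ = 30.7 − 44.7 = -14.0000.
CI: -14.0000 ± 1.3497 = (-15.35, -12.65).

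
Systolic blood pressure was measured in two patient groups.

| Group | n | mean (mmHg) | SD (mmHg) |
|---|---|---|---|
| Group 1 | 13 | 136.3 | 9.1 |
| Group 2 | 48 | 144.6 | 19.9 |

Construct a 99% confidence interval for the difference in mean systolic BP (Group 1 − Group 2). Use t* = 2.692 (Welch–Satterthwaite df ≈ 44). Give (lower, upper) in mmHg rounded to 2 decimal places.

SE₁ = s₁/√n₁ = 9.1/√13 = 2.5239; SE₂ = 19.9/√48 = 2.8723.
Independent samples, unequal variances: SE_diff = √(SE₁² + SE₂²) = √(6.37007121 + 8.25010729) = 3.8236.
t* = 2.692, so margin of error = 2.692 × 3.8236 = 10.2931.
Difference in means = 136.3 − 144.6 = -8.3000.
-8.3000 ± 10.2931 → (-18.59, 1.99).

(-18.59, 1.99)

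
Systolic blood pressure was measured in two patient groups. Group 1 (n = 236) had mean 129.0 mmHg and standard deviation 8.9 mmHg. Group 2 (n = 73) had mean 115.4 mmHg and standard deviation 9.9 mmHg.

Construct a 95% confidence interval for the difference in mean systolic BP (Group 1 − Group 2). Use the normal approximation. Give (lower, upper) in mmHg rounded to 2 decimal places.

(11.06, 16.14)

Standard errors of each mean: 8.9/√236 = 0.5793 and 9.9/√73 = 1.1587.
SE(x̄₁ − x̄₂) = √(0.5793² + 1.1587²) = 1.2954 for independent samples with unequal variances.
With z* = 1.960, the margin is 1.960 × 1.2954 = 2.5390.
x̄₁ − x̄₂ = 129.0 − 115.4 = 13.6000; the interval is 13.6000 ± 2.5390 = (11.06, 16.14).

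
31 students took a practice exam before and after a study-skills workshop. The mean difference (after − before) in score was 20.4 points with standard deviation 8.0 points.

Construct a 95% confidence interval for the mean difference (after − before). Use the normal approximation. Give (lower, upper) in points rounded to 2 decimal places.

(17.58, 23.22)

This is a matched-pairs design, so SE = s_d/√n = 8.0/√31 = 1.4368.
Margin = 1.960 × 1.4368 = 2.8161; the interval is 20.4 ± 2.8161 = (17.58, 23.22).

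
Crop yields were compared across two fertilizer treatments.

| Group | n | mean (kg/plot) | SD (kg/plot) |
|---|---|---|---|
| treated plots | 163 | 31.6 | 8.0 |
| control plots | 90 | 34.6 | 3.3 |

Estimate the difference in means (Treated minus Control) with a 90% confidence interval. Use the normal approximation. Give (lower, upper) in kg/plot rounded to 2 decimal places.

(-4.18, -1.82)

Standard errors of each mean: 8.0/√163 = 0.6266 and 3.3/√90 = 0.3479.
SE(x̄₁ − x̄₂) = √(0.6266² + 0.3479²) = 0.7167 for independent samples with unequal variances.
With z* = 1.645, the margin is 1.645 × 0.7167 = 1.1790.
x̄₁ − x̄₂ = 31.6 − 34.6 = -3.0000; the interval is -3.0000 ± 1.1790 = (-4.18, -1.82).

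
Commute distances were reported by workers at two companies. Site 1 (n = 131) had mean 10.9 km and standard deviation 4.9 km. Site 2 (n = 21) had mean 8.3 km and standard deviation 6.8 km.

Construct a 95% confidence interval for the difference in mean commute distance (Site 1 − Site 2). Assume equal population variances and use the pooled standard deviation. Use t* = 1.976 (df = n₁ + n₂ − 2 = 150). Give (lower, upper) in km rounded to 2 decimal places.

s_p = √[((n₁−1)s₁² + (n₂−1)s₂²)/(n₁+n₂−2)] = √[(130·4.9² + 20·6.8²)/150] = 5.1936.
SE = 5.1936·√(1/131 + 1/21) = 1.2208.
With t* = 1.976, margin = 1.976 × 1.2208 = 2.4123.
x̄₁ − x̄₂ = 10.9 − 8.3 = 2.6000; interval 2.6000 ± 2.4123 = (0.19, 5.01).

(0.19, 5.01)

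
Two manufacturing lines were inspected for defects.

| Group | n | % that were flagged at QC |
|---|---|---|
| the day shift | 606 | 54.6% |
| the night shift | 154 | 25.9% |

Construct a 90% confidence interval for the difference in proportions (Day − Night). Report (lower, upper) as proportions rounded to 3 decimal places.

SE₁ = √(p̂₁(1−p̂₁)/n₁) = √(0.5460·0.4540/606) = 0.02022; SE₂ = √(0.2590·0.7410/154) = 0.03530.
Independent samples: SE of the difference = √(SE₁² + SE₂²) = √(0.0004088484 + 0.00124609) = 0.04068.
z* for 90% confidence is 1.645, so the margin of error is 1.645 × 0.04068 = 0.06692.
Point estimate p̂₁ − p̂₂ = 0.5460 − 0.2590 = 0.2870.
0.2870 ± 0.06692 → (0.220, 0.354).

(0.220, 0.354)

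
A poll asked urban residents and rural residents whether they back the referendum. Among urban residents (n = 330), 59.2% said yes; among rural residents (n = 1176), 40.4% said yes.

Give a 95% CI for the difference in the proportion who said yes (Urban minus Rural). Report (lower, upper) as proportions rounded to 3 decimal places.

(0.128, 0.248)

The two standard errors are √(0.5920×0.4080/330) = 0.02705 and √(0.4040×0.5960/1176) = 0.01431.
Because the samples are independent, SE_diff = √(0.02705² + 0.01431²) = 0.03060.
Using z* = 1.960 for 95%, ME = 1.960 × 0.03060 = 0.05998.
p̂₁ − p̂₂ = 0.1880; interval 0.1880 ± 0.05998 gives (0.128, 0.248).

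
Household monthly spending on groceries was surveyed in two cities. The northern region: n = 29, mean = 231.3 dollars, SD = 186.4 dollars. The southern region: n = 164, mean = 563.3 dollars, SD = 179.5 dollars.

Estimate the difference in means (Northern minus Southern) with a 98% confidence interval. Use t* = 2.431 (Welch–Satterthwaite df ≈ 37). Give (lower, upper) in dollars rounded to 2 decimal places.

Per-group SEs: s₁/√n₁ = 186.4/√29 = 34.6136, s₂/√n₂ = 179.5/√164 = 14.0166.
Unpooled SE of the difference: √(1198.10130496 + 196.46507556) = 37.3439.
Margin of error = t* · SE = 2.431 × 37.3439 = 90.7830.
x̄₁ − x̄₂ = 231.3 − 563.3 = -332.0000.
CI: -332.0000 ± 90.7830 = (-422.78, -241.22).

(-422.78, -241.22)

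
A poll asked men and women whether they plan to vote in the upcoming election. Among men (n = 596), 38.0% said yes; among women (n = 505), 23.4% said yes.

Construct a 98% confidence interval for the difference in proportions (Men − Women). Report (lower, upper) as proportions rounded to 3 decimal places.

Each SE is √(p̂(1−p̂)/n): √(0.3800·0.6200/596) = 0.01988 and √(0.2340·0.7660/505) = 0.01884.
SE(p̂₁ − p̂₂) = √(SE₁² + SE₂²) = √(0.0003952144 + 0.0003549456) = 0.02739, since the two samples are independent.
At 98% confidence z* = 2.326; margin = 2.326 × 0.02739 = 0.06371.
The difference is 0.3800 − 0.2340 = 0.1460, so the interval is 0.1460 ± 0.06371 = (0.082, 0.210).

(0.082, 0.210)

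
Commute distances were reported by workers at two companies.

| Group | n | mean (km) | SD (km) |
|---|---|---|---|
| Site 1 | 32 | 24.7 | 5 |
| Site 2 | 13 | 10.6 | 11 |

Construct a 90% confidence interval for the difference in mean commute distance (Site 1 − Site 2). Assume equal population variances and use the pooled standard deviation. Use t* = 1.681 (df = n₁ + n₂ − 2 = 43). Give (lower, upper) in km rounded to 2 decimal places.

(10.12, 18.08)

Pooled variance s_p² = [31·5² + 12·11²] / (32+13−2) = 51.7907, so s_p = 7.1966.
SE_diff = s_p·√(1/n₁ + 1/n₂) = 7.1966·√(1/32 + 1/13) = 2.3669.
t* = 1.681; margin = 1.681 × 2.3669 = 3.9788.
Difference = 24.7 − 10.6 = 14.1000.
14.1000 ± 3.9788 → (10.12, 18.08).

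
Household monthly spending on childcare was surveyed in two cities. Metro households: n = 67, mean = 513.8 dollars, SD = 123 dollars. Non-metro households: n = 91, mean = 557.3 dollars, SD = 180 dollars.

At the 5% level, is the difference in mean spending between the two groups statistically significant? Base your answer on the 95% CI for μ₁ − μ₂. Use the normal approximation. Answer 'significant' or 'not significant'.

Standard errors of each mean: 123/√67 = 15.0268 and 180/√91 = 18.8691.
SE(x̄₁ − x̄₂) = √(15.0268² + 18.8691²) = 24.1215 for independent samples with unequal variances.
With z* = 1.960, the margin is 1.960 × 24.1215 = 47.2781.
x̄₁ − x̄₂ = 513.8 − 557.3 = -43.5000; the interval is -43.5000 ± 47.2781 = (-90.7781, 3.7781).
The interval (-90.7781, 3.7781) contains 0, so the difference is not significant.

not significant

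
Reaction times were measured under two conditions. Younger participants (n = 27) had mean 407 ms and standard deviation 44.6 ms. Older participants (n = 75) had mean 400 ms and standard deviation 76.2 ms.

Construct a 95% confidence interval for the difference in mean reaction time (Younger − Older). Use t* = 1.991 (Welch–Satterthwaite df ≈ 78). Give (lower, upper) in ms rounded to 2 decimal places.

SE₁ = s₁/√n₁ = 44.6/√27 = 8.5833; SE₂ = 76.2/√75 = 8.7988.
Independent samples, unequal variances: SE_diff = √(SE₁² + SE₂²) = √(73.67303889 + 77.41888144) = 12.2919.
t* = 1.991, so margin of error = 1.991 × 12.2919 = 24.4732.
Difference in means = 407 − 400 = 7.0000.
7.0000 ± 24.4732 → (-17.47, 31.47).

(-17.47, 31.47)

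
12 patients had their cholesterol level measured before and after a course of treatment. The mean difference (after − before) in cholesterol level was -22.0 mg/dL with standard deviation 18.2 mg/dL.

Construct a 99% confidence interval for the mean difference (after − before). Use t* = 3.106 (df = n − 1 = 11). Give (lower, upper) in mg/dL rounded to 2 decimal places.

Paired design: SE = s_d/√n = 18.2/√12 = 5.2539.
t* = 3.106; margin of error = 3.106 × 5.2539 = 16.3186.
-22.0 ± 16.3186 → (-38.32, -5.68).

(-38.32, -5.68)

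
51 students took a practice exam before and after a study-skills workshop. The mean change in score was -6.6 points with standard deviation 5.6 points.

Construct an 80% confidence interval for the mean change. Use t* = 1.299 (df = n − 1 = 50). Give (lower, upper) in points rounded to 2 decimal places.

(-7.62, -5.58)

This is a matched-pairs design, so SE = s_d/√n = 5.6/√51 = 0.7842.
Margin = 1.299 × 0.7842 = 1.0187; the interval is -6.6 ± 1.0187 = (-7.62, -5.58).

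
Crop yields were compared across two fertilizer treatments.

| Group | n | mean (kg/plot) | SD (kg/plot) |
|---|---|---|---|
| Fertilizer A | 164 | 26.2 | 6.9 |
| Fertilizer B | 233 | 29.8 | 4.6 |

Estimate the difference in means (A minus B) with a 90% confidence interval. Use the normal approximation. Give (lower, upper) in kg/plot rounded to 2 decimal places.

(-4.62, -2.58)

Standard errors of each mean: 6.9/√164 = 0.5388 and 4.6/√233 = 0.3014.
SE(x̄₁ − x̄₂) = √(0.5388² + 0.3014²) = 0.6174 for independent samples with unequal variances.
With z* = 1.645, the margin is 1.645 × 0.6174 = 1.0156.
x̄₁ − x̄₂ = 26.2 − 29.8 = -3.6000; the interval is -3.6000 ± 1.0156 = (-4.62, -2.58).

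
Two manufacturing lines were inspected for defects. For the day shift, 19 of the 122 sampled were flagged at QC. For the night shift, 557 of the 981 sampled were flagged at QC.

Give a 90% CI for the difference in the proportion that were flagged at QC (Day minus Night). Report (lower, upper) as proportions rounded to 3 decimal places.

Sample proportions: 19/122 = 0.1557, 557/981 = 0.5678.
Each SE is √(p̂(1−p̂)/n): √(0.1557·0.8443/122) = 0.03283 and √(0.5678·0.4322/981) = 0.01582.
SE(p̂₁ − p̂₂) = √(SE₁² + SE₂²) = √(0.0010778089 + 0.0002502724) = 0.03644, since the two samples are independent.
At 90% confidence z* = 1.645; margin = 1.645 × 0.03644 = 0.05994.
The difference is 0.1557 − 0.5678 = -0.4121, so the interval is -0.4121 ± 0.05994 = (-0.472, -0.352).

(-0.472, -0.352)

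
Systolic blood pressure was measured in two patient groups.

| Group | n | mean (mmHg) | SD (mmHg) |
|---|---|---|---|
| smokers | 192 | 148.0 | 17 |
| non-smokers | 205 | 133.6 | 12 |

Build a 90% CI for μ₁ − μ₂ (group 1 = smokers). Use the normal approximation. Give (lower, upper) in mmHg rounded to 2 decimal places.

(11.96, 16.84)

Standard errors of each mean: 17/√192 = 1.2269 and 12/√205 = 0.8381.
SE(x̄₁ − x̄₂) = √(1.2269² + 0.8381²) = 1.4858 for independent samples with unequal variances.
With z* = 1.645, the margin is 1.645 × 1.4858 = 2.4441.
x̄₁ − x̄₂ = 148.0 − 133.6 = 14.4000; the interval is 14.4000 ± 2.4441 = (11.96, 16.84).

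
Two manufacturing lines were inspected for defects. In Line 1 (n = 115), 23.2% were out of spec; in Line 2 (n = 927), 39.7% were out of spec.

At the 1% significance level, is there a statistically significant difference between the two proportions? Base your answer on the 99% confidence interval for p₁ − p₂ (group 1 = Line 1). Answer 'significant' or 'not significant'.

significant

Each SE is √(p̂(1−p̂)/n): √(0.2320·0.7680/115) = 0.03936 and √(0.3970·0.6030/927) = 0.01607.
SE(p̂₁ − p̂₂) = √(SE₁² + SE₂²) = √(0.0015492096 + 0.0002582449) = 0.04251, since the two samples are independent.
At 99% confidence z* = 2.576; margin = 2.576 × 0.04251 = 0.10951.
The difference is 0.2320 − 0.3970 = -0.1650, so the interval is -0.1650 ± 0.10951 = (-0.27451, -0.05549).
The interval (-0.27451, -0.05549) does not contain 0, so the difference is significant.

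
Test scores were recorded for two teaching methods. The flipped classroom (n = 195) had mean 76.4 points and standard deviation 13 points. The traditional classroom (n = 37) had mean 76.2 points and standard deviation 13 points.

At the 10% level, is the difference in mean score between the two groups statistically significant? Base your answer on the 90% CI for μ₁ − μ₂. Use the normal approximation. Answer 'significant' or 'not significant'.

Standard errors of each mean: 13/√195 = 0.9309 and 13/√37 = 2.1372.
SE(x̄₁ − x̄₂) = √(0.9309² + 2.1372²) = 2.3311 for independent samples with unequal variances.
With z* = 1.645, the margin is 1.645 × 2.3311 = 3.8347.
x̄₁ − x̄₂ = 76.4 − 76.2 = 0.2000; the interval is 0.2000 ± 3.8347 = (-3.6347, 4.0347).
The interval (-3.6347, 4.0347) contains 0, so the difference is not significant.

not significant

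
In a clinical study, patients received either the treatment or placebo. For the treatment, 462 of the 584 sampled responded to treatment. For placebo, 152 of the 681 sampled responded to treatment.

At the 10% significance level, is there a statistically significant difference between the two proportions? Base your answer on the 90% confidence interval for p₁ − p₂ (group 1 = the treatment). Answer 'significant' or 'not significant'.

Sample proportions: 462/584 = 0.7911, 152/681 = 0.2232.
Each SE is √(p̂(1−p̂)/n): √(0.7911·0.2089/584) = 0.01682 and √(0.2232·0.7768/681) = 0.01596.
SE(p̂₁ − p̂₂) = √(SE₁² + SE₂²) = √(0.0002829124 + 0.0002547216) = 0.02319, since the two samples are independent.
At 90% confidence z* = 1.645; margin = 1.645 × 0.02319 = 0.03815.
The difference is 0.7911 − 0.2232 = 0.5679, so the interval is 0.5679 ± 0.03815 = (0.52975, 0.60605).
The interval (0.52975, 0.60605) does not contain 0, so the difference is significant.

significant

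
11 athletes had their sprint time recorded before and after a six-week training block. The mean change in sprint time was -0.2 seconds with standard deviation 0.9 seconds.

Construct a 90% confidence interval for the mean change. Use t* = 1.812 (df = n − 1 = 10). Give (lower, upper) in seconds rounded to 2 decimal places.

(-0.69, 0.29)

This is a matched-pairs design, so SE = s_d/√n = 0.9/√11 = 0.2714.
Margin = 1.812 × 0.2714 = 0.4918; the interval is -0.2 ± 0.4918 = (-0.69, 0.29).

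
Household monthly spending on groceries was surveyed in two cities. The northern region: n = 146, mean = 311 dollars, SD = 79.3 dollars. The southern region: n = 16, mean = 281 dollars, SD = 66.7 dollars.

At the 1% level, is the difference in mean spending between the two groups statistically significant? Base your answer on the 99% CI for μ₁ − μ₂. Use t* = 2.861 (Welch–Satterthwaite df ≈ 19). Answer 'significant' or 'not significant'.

not significant

Standard errors of each mean: 79.3/√146 = 6.5629 and 66.7/√16 = 16.6750.
SE(x̄₁ − x̄₂) = √(6.5629² + 16.6750²) = 17.9200 for independent samples with unequal variances.
With t* = 2.861, the margin is 2.861 × 17.9200 = 51.2691.
x̄₁ − x̄₂ = 311 − 281 = 30.0000; the interval is 30.0000 ± 51.2691 = (-21.2691, 81.2691).
The interval (-21.2691, 81.2691) contains 0, so the difference is not significant.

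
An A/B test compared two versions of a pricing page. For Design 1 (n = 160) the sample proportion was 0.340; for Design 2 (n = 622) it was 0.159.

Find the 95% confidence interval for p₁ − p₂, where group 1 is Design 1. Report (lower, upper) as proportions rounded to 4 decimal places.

(0.1022, 0.2598)

SE₁ = √(p̂₁(1−p̂₁)/n₁) = √(0.3400·0.6600/160) = 0.03745; SE₂ = √(0.1590·0.8410/622) = 0.01466.
Independent samples: SE of the difference = √(SE₁² + SE₂²) = √(0.0014025025 + 0.0002149156) = 0.04022.
z* for 95% confidence is 1.960, so the margin of error is 1.960 × 0.04022 = 0.07883.
Point estimate p̂₁ − p̂₂ = 0.3400 − 0.1590 = 0.1810.
0.1810 ± 0.07883 → (0.1022, 0.2598).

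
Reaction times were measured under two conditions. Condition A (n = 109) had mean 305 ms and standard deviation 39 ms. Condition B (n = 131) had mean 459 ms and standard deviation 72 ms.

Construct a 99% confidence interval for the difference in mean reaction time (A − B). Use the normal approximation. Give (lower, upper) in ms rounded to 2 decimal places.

(-172.85, -135.15)

Per-group SEs: s₁/√n₁ = 39/√109 = 3.7355, s₂/√n₂ = 72/√131 = 6.2907.
Unpooled SE of the difference: √(13.95396025 + 39.57290649) = 7.3162.
Margin of error = z* · SE = 2.576 × 7.3162 = 18.8465.
x̄₁ − x̄₂ = 305 − 459 = -154.0000.
CI: -154.0000 ± 18.8465 = (-172.85, -135.15).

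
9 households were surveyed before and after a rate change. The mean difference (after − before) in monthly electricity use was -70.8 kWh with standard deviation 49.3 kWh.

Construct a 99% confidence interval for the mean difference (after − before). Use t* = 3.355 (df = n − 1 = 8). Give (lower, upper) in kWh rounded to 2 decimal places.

This is a matched-pairs design, so SE = s_d/√n = 49.3/√9 = 16.4333.
Margin = 3.355 × 16.4333 = 55.1337; the interval is -70.8 ± 55.1337 = (-125.93, -15.67).

(-125.93, -15.67)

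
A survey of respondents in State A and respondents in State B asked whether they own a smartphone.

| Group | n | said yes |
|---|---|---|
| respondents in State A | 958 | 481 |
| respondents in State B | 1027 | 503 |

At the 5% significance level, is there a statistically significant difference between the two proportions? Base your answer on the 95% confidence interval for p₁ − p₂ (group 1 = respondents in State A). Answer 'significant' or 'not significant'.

Sample proportions: 481/958 = 0.5021, 503/1027 = 0.4898.
Each SE is √(p̂(1−p̂)/n): √(0.5021·0.4979/958) = 0.01615 and √(0.4898·0.5102/1027) = 0.01560.
SE(p̂₁ − p̂₂) = √(SE₁² + SE₂²) = √(0.0002608225 + 0.00024336) = 0.02245, since the two samples are independent.
At 95% confidence z* = 1.960; margin = 1.960 × 0.02245 = 0.04400.
The difference is 0.5021 − 0.4898 = 0.0123, so the interval is 0.0123 ± 0.04400 = (-0.03170, 0.05630).
The interval (-0.03170, 0.05630) contains 0, so the difference is not significant.

not significant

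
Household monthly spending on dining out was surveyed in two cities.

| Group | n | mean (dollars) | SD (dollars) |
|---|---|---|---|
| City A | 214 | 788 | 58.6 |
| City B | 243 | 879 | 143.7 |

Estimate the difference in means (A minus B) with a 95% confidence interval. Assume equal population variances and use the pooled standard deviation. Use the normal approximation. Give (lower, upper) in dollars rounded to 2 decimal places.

(-111.62, -70.38)

s_p = √[((n₁−1)s₁² + (n₂−1)s₂²)/(n₁+n₂−2)] = √[(213·58.6² + 242·143.7²)/455] = 112.2072.
SE = 112.2072·√(1/214 + 1/243) = 10.5189.
With z* = 1.960, margin = 1.960 × 10.5189 = 20.6170.
x̄₁ − x̄₂ = 788 − 879 = -91.0000; interval -91.0000 ± 20.6170 = (-111.62, -70.38).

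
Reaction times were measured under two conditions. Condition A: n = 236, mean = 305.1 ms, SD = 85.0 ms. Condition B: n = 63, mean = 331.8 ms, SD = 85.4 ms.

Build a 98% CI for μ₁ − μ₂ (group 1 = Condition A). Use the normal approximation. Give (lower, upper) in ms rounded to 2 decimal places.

(-54.84, 1.44)

Standard errors of each mean: 85.0/√236 = 5.5330 and 85.4/√63 = 10.7594.
SE(x̄₁ − x̄₂) = √(5.5330² + 10.7594²) = 12.0987 for independent samples with unequal variances.
With z* = 2.326, the margin is 2.326 × 12.0987 = 28.1416.
x̄₁ − x̄₂ = 305.1 − 331.8 = -26.7000; the interval is -26.7000 ± 28.1416 = (-54.84, 1.44).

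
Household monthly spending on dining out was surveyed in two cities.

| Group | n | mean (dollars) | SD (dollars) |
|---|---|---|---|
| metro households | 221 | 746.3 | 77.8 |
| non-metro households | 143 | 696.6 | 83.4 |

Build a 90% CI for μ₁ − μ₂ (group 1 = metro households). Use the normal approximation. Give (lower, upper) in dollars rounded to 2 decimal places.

Standard errors of each mean: 77.8/√221 = 5.2334 and 83.4/√143 = 6.9743.
SE(x̄₁ − x̄₂) = √(5.2334² + 6.9743²) = 8.7195 for independent samples with unequal variances.
With z* = 1.645, the margin is 1.645 × 8.7195 = 14.3436.
x̄₁ − x̄₂ = 746.3 − 696.6 = 49.7000; the interval is 49.7000 ± 14.3436 = (35.36, 64.04).

(35.36, 64.04)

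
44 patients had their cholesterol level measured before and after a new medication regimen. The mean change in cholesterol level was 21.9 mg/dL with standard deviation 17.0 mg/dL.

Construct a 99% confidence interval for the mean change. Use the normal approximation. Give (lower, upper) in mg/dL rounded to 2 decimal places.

(15.30, 28.50)

Paired design: SE = s_d/√n = 17.0/√44 = 2.5628.
z* = 2.576; margin of error = 2.576 × 2.5628 = 6.6018.
21.9 ± 6.6018 → (15.30, 28.50).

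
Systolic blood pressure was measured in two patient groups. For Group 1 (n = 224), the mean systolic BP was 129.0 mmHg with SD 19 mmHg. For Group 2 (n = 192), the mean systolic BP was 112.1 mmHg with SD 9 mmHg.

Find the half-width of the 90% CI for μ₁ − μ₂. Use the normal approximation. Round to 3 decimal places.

2.346

Standard errors of each mean: 19/√224 = 1.2695 and 9/√192 = 0.6495.
SE(x̄₁ − x̄₂) = √(1.2695² + 0.6495²) = 1.4260 for independent samples with unequal variances.
With z* = 1.645, the margin is 1.645 × 1.4260 = 2.3458.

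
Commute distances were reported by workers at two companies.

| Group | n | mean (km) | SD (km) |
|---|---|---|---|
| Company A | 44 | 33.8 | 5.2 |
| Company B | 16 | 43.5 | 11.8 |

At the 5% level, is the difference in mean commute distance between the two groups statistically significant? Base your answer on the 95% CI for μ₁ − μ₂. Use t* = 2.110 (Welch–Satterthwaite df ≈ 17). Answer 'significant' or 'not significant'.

SE₁ = s₁/√n₁ = 5.2/√44 = 0.7839; SE₂ = 11.8/√16 = 2.9500.
Independent samples, unequal variances: SE_diff = √(SE₁² + SE₂²) = √(0.61449921 + 8.7025) = 3.0524.
t* = 2.110, so margin of error = 2.110 × 3.0524 = 6.4406.
Difference in means = 33.8 − 43.5 = -9.7000.
-9.7000 ± 6.4406 → (-16.1406, -3.2594).
The interval (-16.1406, -3.2594) does not contain 0, so the difference is significant.

significant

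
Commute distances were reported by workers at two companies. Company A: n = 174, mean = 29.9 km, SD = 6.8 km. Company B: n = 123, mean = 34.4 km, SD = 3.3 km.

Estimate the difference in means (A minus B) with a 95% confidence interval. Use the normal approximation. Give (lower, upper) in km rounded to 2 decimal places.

(-5.67, -3.33)

SE₁ = s₁/√n₁ = 6.8/√174 = 0.5155; SE₂ = 3.3/√123 = 0.2976.
Independent samples, unequal variances: SE_diff = √(SE₁² + SE₂²) = √(0.26574025 + 0.08856576) = 0.5952.
z* = 1.960, so margin of error = 1.960 × 0.5952 = 1.1666.
Difference in means = 29.9 − 34.4 = -4.5000.
-4.5000 ± 1.1666 → (-5.67, -3.33).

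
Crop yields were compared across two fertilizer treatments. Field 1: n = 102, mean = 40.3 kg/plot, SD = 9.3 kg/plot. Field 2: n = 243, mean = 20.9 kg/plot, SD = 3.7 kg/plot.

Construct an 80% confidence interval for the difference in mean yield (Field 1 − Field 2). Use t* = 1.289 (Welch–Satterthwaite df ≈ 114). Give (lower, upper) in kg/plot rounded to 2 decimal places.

Standard errors of each mean: 9.3/√102 = 0.9208 and 3.7/√243 = 0.2374.
SE(x̄₁ − x̄₂) = √(0.9208² + 0.2374²) = 0.9509 for independent samples with unequal variances.
With t* = 1.289, the margin is 1.289 × 0.9509 = 1.2257.
x̄₁ − x̄₂ = 40.3 − 20.9 = 19.4000; the interval is 19.4000 ± 1.2257 = (18.17, 20.63).

(18.17, 20.63)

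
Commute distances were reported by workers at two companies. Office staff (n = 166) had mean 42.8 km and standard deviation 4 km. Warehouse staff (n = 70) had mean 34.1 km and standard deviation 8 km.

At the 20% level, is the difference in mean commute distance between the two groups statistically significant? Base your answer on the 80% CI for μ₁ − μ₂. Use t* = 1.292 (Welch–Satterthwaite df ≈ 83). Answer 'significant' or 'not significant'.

SE₁ = s₁/√n₁ = 4/√166 = 0.3105; SE₂ = 8/√70 = 0.9562.
Independent samples, unequal variances: SE_diff = √(SE₁² + SE₂²) = √(0.09641025 + 0.91431844) = 1.0054.
t* = 1.292, so margin of error = 1.292 × 1.0054 = 1.2990.
Difference in means = 42.8 − 34.1 = 8.7000.
8.7000 ± 1.2990 → (7.4010, 9.9990).
The interval (7.4010, 9.9990) does not contain 0, so the difference is significant.

significant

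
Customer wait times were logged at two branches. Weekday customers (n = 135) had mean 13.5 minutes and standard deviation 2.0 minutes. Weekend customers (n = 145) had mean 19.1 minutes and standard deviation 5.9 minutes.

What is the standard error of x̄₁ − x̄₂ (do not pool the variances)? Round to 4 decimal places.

Per-group SEs: s₁/√n₁ = 2.0/√135 = 0.1721, s₂/√n₂ = 5.9/√145 = 0.4900.
Unpooled SE of the difference: √(0.02961841 + 0.2401) = 0.5193.

0.5193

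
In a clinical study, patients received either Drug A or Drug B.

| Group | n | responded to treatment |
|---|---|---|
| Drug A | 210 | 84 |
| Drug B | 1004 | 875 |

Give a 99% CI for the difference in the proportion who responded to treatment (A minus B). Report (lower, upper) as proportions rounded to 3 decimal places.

(-0.563, -0.380)

p̂₁ = 84/210 = 0.4000 and p̂₂ = 875/1004 = 0.8715.
SE₁ = √(p̂₁(1−p̂₁)/n₁) = √(0.4000·0.6000/210) = 0.03381; SE₂ = √(0.8715·0.1285/1004) = 0.01056.
Independent samples: SE of the difference = √(SE₁² + SE₂²) = √(0.0011431161 + 0.0001115136) = 0.03542.
z* for 99% confidence is 2.576, so the margin of error is 2.576 × 0.03542 = 0.09124.
Point estimate p̂₁ − p̂₂ = 0.4000 − 0.8715 = -0.4715.
-0.4715 ± 0.09124 → (-0.563, -0.380).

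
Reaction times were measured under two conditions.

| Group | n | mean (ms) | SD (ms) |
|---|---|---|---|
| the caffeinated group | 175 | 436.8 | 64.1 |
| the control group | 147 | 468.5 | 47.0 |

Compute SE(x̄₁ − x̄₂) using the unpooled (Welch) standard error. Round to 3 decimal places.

6.205

Per-group SEs: s₁/√n₁ = 64.1/√175 = 4.8455, s₂/√n₂ = 47.0/√147 = 3.8765.
Unpooled SE of the difference: √(23.47887025 + 15.02725225) = 6.2053.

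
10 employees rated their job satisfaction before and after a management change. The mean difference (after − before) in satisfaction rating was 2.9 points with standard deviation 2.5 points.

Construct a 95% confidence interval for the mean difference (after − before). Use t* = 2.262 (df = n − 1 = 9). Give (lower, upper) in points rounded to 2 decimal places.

Paired design: SE = s_d/√n = 2.5/√10 = 0.7906.
t* = 2.262; margin of error = 2.262 × 0.7906 = 1.7883.
2.9 ± 1.7883 → (1.11, 4.69).

(1.11, 4.69)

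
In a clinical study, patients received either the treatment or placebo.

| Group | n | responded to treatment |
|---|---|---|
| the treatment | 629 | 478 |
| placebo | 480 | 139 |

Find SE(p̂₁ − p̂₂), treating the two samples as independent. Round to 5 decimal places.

0.02681

First, p̂₁ = 478/629 = 0.7599; p̂₂ = 139/480 = 0.2896.
The two standard errors are √(0.7599×0.2401/629) = 0.01703 and √(0.2896×0.7104/480) = 0.02070.
Because the samples are independent, SE_diff = √(0.01703² + 0.02070²) = 0.02681.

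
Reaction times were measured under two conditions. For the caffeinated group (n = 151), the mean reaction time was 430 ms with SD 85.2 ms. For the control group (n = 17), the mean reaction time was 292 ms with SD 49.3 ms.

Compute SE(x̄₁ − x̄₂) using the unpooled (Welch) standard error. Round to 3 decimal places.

Standard errors of each mean: 85.2/√151 = 6.9335 and 49.3/√17 = 11.9570.
SE(x̄₁ − x̄₂) = √(6.9335² + 11.9570²) = 13.8218 for independent samples with unequal variances.

13.822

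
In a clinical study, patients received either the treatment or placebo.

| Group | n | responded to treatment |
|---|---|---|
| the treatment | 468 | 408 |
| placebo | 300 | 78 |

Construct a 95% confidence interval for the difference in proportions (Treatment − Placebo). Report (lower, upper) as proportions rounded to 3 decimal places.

First, p̂₁ = 408/468 = 0.8718; p̂₂ = 78/300 = 0.2600.
The two standard errors are √(0.8718×0.1282/468) = 0.01545 and √(0.2600×0.7400/300) = 0.02532.
Because the samples are independent, SE_diff = √(0.01545² + 0.02532²) = 0.02966.
Using z* = 1.960 for 95%, ME = 1.960 × 0.02966 = 0.05813.
p̂₁ − p̂₂ = 0.6118; interval 0.6118 ± 0.05813 gives (0.554, 0.670).

(0.554, 0.670)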